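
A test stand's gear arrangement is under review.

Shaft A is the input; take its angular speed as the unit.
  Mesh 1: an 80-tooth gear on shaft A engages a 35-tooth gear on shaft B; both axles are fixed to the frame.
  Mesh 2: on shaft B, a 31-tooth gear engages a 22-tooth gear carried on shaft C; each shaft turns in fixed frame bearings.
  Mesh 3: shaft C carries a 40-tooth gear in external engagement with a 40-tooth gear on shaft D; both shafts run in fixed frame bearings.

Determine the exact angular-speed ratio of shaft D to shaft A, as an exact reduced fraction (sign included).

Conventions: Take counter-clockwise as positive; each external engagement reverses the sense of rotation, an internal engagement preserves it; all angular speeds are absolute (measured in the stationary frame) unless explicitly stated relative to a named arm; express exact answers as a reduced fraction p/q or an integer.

-248/77

class = fixed-axis compound train [3 meshes; 3 ratios multiply, 3 sense flips]
mesh 1 [80T→35T]: running ratio 16/7, sense −
mesh 2 [31T→22T]: running ratio 248/77, sense +
mesh 3 [40T→40T]: running ratio 248/77, sense −
ω_out/ω_in = -248/77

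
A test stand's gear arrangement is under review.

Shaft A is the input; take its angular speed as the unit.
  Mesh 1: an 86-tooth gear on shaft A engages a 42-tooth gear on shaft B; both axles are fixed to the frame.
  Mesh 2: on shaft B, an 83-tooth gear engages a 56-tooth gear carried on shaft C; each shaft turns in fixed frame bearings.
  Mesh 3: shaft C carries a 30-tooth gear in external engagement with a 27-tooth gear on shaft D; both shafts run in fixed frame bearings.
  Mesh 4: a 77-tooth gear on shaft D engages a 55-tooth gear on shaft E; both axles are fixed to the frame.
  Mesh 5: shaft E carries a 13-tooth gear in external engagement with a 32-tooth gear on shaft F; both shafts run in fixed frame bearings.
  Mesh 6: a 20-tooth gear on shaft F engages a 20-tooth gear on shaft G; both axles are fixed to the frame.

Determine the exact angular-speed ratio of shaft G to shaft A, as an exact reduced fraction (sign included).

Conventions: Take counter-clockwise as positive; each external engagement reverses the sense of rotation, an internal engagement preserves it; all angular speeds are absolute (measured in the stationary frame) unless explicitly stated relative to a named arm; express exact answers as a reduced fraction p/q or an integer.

class = fixed-axis compound train [6 meshes; 6 ratios multiply, 6 sense flips]
mesh 1 [86T→42T]: running ratio 43/21, sense −
mesh 2 [83T→56T]: running ratio 3569/1176, sense +
mesh 3 [30T→27T]: running ratio 17845/5292, sense −
mesh 4 [77T→55T]: running ratio 3569/756, sense +
mesh 5 [13T→32T]: running ratio 46397/24192, sense −
mesh 6 [20T→20T]: running ratio 46397/24192, sense +
ω_out/ω_in = 46397/24192

46397/24192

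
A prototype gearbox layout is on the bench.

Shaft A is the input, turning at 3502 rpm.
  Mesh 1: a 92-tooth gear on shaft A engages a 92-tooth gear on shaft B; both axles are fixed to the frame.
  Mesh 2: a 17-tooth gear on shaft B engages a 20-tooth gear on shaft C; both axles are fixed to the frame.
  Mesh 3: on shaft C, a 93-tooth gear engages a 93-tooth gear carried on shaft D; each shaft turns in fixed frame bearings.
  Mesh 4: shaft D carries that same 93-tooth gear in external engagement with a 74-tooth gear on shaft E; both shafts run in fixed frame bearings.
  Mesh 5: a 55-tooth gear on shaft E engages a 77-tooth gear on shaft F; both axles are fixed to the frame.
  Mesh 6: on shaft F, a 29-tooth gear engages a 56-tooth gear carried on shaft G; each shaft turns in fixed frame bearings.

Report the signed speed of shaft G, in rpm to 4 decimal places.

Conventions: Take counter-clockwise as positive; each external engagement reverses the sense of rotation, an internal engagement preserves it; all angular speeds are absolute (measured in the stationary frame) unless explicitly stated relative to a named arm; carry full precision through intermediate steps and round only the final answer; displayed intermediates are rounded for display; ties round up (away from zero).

recognized (7 fixed axles, 6 meshes): fixed-axis compound train
mesh 1 [92T→92T]: ω = 3502.0000×92/92 = 3502.0000 rpm, sense flips to −
mesh 2 [17T→20T]: ω = 3502.0000×17/20 = 2976.7000 rpm, sense flips to +
mesh 3 [93T→93T]: ω = 2976.7000×93/93 = 2976.7000 rpm, sense flips to −
mesh 4 [93T→74T]: ω = 2976.7000×93/74 = 3740.9878 rpm, sense flips to +
mesh 5 [55T→77T]: ω = 3740.9878×55/77 = 2672.1342 rpm, sense flips to −
mesh 6 [29T→56T]: ω = 2672.1342×29/56 = 1383.7838 rpm, sense flips to +
signed output speed = +1383.7838 rpm

+1383.7838 rpm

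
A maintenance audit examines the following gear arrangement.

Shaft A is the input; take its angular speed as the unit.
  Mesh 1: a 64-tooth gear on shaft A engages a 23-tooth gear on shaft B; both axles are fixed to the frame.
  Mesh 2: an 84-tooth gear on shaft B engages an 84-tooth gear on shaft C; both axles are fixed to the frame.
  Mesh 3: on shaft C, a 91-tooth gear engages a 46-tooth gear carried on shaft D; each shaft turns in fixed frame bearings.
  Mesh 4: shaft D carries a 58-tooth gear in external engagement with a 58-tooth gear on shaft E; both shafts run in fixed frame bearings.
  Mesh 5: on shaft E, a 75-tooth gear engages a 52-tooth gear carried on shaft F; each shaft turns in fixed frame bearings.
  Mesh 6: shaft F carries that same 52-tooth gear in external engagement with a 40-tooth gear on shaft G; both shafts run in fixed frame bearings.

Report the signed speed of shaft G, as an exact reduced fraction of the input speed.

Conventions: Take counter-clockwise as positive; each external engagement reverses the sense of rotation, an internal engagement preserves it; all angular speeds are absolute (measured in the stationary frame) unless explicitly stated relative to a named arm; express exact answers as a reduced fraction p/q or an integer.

6-mesh fixed-axis compound train (all bearings frame-fixed)
mesh 1 [64T→23T]: |ω|/ω_in = 1×64/23 = 64/23, sense flips to −
mesh 2 [84T→84T]: |ω|/ω_in = (64/23)×84/84 = 64/23, sense flips to +
mesh 3 [91T→46T]: |ω|/ω_in = (64/23)×91/46 = 2912/529, sense flips to −
mesh 4 [58T→58T]: |ω|/ω_in = (2912/529)×58/58 = 2912/529, sense flips to +
mesh 5 [75T→52T]: |ω|/ω_in = (2912/529)×75/52 = 4200/529, sense flips to −
mesh 6 [52T→40T]: |ω|/ω_in = (4200/529)×52/40 = 5460/529, sense flips to +
signed output speed (× input speed) = 5460/529

5460/529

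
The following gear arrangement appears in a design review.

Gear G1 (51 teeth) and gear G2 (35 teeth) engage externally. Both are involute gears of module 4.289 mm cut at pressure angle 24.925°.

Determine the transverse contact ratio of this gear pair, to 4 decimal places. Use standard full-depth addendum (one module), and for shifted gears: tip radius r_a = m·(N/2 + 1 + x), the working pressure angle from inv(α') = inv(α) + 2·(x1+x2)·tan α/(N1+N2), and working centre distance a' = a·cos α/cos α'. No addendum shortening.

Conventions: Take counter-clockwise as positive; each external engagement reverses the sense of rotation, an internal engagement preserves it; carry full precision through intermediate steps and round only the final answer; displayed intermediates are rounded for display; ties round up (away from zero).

1.5190

class = single-mesh tooth geometry [involute pair 51T × 35T, m = 4.289]
base radii: r_b1 = 99.182848, r_b2 = 68.066661
tip radii: r_a1 = 113.658500, r_a2 = 79.346500
no profile shift: α' = α, a' = a
action lengths: √(r_a1²−r_b1²) = 55.506911, √(r_a2²−r_b2²) = 40.777405
base pitch p_b = π·m·cos α = 12.219298
CR = (55.506911 + 40.777405 − 184.427000·sin 24.92500°)/12.219298 = 1.518987
contact ratio ≈ 1.5190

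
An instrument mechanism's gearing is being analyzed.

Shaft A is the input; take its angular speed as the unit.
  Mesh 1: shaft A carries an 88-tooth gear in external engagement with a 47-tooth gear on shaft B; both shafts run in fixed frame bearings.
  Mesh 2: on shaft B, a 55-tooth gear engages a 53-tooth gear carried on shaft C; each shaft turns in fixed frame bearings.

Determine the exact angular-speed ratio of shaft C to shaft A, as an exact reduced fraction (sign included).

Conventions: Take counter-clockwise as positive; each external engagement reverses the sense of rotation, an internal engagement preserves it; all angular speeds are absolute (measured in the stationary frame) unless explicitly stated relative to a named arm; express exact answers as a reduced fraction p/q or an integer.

4840/2491

class = fixed-axis compound train [2 meshes; 2 ratios multiply, 2 sense flips]
mesh 1 [88T→47T]: running ratio 88/47, sense −
mesh 2 [55T→53T]: running ratio 4840/2491, sense +
ω_out/ω_in = 4840/2491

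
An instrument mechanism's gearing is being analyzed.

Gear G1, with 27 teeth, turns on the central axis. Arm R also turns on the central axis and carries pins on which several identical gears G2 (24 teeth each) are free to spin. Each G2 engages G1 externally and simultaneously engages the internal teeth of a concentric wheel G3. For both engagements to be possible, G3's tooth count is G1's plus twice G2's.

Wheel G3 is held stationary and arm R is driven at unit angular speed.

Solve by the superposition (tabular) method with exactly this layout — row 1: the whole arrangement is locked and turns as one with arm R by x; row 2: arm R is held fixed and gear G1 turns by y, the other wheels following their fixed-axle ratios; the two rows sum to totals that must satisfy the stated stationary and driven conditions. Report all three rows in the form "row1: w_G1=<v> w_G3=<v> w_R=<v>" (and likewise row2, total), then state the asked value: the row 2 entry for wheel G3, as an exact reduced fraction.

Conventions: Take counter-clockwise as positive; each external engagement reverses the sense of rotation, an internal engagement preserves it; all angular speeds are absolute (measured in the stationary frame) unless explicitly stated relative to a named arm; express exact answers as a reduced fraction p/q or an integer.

topology: planetary set — G1 27T / G2 24T / G3 75T, arm = carrier (Willis)
superposition row 1 [locked train]: every member turns x
row 2 (arm held, sun turns y): ω_ring = −(27/75)·y, ω_arm = 0
boundary: total ω_ring = x − (27/75)·y = 0 and total ω_arm = x = 1  ⇒  y = 25/9, x = 1
row 2 ring = −(27/75)·25/9 = -1
totals (row 1 + row 2): sun 1 + 25/9 = 34/9, ring 1 + (-1) = 0, arm 1 + 0 = 1
asked cell (row2, ring) = -1

row1: w_G1=1 w_G3=1 w_R=1
row2: w_G1=25/9 w_G3=-1 w_R=0
total: w_G1=34/9 w_G3=0 w_R=1
asked value: -1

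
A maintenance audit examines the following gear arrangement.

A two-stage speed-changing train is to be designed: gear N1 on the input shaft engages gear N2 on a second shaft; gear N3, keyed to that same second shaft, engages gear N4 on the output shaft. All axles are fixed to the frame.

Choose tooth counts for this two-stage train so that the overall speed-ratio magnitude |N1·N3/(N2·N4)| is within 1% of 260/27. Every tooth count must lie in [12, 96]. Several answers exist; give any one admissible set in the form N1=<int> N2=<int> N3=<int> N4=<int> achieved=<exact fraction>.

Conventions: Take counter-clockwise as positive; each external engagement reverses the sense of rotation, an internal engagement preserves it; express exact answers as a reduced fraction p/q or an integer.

topology: fixed-axis compound train — 2 stages, target 260/27
target = 260/27 in lowest terms: an exact hit needs N1·N3 = k·260 and N2·N4 = k·27 for one integer k, every count in [12, 96]; additionally prefer no 1:1 stage (N1 ≠ N2, N3 ≠ N4)
k = 1…7: no 1:1-free in-range split of k·260 and k·27 into factor pairs; take k = 8
k = 8: N1·N3 = 2080 = 26·80, N2·N4 = 216 = 12·18
achieved = 26·80/(12·18) = 260/27; |achieved − target| = 0 ≤ 13/135 ✓

N1=26 N2=12 N3=80 N4=18 achieved=260/27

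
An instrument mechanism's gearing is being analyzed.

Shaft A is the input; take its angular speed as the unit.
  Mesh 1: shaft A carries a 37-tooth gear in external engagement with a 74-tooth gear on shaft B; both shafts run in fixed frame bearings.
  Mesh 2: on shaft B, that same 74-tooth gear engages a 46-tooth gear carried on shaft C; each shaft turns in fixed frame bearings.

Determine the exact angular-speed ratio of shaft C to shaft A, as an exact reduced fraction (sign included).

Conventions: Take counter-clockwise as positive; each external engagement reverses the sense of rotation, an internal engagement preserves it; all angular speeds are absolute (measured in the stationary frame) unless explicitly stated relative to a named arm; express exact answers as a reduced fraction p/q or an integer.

37/46

class = fixed-axis compound train [2 meshes; 2 ratios multiply, 2 sense flips]
mesh 1 [37T→74T]: running ratio 1/2, sense −
mesh 2 [74T→46T]: running ratio 37/46, sense +
ω_out/ω_in = 37/46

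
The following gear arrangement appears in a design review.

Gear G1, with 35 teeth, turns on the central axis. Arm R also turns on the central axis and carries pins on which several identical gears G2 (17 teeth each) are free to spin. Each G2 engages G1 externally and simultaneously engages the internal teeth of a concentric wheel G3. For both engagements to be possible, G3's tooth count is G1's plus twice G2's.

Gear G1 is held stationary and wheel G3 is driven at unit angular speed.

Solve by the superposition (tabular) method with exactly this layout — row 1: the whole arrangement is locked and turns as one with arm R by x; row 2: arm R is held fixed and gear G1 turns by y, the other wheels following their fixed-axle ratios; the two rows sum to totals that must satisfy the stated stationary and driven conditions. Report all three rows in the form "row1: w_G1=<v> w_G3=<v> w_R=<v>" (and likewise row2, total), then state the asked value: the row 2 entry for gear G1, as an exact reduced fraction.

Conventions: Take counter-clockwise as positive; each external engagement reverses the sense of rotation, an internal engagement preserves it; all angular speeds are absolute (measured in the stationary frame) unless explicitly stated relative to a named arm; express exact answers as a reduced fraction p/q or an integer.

row1: w_G1=69/104 w_G3=69/104 w_R=69/104
row2: w_G1=-69/104 w_G3=35/104 w_R=0
total: w_G1=0 w_G3=1 w_R=69/104
asked value: -69/104

class = planetary set [G3 = 35+2·17 = 69; Willis about the carrier]
row 1: whole set turns with the arm by x
row 2: sun turns y, ring = −(35/69)·y, arm 0
boundary: total ω_sun = x + y = 0 and total ω_ring = x − (35/69)·y = 1  ⇒  y = -69/104, x = 69/104
row 2 ring = −(35/69)·(-69/104) = 35/104
totals (row 1 + row 2): sun 69/104 + (-69/104) = 0, ring 69/104 + 35/104 = 1, arm 69/104 + 0 = 69/104
asked cell (row2, sun) = -69/104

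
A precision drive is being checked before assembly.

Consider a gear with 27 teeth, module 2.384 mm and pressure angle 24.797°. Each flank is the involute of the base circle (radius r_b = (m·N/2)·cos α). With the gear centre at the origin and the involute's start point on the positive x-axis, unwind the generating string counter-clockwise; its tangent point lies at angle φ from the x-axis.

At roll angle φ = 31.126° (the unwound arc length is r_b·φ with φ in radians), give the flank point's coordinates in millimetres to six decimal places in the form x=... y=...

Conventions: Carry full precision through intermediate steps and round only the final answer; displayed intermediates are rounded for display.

recognized (one wheel, involute flank): single-mesh tooth geometry, m = 2.384, N = 27
pitch radius r_p = m·N/2 = 2.384·27/2 = 32.184000
base radius r_b = r_p·cos α = 32.184000·cos 24.797° = 29.216617
roll angle φ = 31.126° = 0.54325118 rad
x = r_b·(cos φ + φ·sin φ) = 33.214940
y = r_b·(sin φ − φ·cos φ) = 1.515791

x=33.214940 y=1.515791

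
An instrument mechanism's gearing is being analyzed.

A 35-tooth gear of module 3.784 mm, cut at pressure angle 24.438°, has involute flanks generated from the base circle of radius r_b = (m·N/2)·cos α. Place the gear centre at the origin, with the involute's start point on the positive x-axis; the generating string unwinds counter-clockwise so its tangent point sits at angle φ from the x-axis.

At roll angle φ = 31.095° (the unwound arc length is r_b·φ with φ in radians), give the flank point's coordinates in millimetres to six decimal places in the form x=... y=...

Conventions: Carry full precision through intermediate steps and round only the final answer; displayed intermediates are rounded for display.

x=68.522531 y=3.118622

single-mesh involute tooth geometry (35T wheel at module 3.784)
pitch radius r_p = m·N/2 = 3.784·35/2 = 66.220000
base radius r_b = r_p·cos α = 66.220000·cos 24.438° = 60.287316
roll angle φ = 31.095° = 0.54271013 rad
x = r_b·(cos φ + φ·sin φ) = 68.522531
y = r_b·(sin φ − φ·cos φ) = 3.118622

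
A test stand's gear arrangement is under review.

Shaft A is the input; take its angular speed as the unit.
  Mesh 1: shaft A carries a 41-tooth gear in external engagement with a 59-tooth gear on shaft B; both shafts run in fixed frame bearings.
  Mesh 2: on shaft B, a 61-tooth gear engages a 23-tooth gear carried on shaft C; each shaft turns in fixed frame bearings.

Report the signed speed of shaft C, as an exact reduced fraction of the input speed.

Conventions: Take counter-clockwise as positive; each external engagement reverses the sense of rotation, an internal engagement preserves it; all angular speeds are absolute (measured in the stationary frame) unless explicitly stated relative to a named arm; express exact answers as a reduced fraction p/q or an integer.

2501/1357

2-mesh fixed-axis compound train (all bearings frame-fixed)
mesh 1 [41T→59T]: |ω|/ω_in = 1×41/59 = 41/59, sense flips to −
mesh 2 [61T→23T]: |ω|/ω_in = (41/59)×61/23 = 2501/1357, sense flips to +
signed output speed (× input speed) = 2501/1357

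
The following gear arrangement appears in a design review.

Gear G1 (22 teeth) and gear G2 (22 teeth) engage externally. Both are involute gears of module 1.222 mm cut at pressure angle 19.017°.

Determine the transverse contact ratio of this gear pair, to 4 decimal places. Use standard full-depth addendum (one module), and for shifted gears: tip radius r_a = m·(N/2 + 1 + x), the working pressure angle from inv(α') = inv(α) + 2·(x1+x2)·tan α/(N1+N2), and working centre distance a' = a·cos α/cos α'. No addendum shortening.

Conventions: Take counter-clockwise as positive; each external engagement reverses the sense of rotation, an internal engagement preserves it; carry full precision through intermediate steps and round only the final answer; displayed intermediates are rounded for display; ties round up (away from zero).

topology: single-mesh involute geometry — m = 1.222, 22T/22T pair
base radii: r_b1 = 12.708362, r_b2 = 12.708362
tip radii: r_a1 = 14.664000, r_a2 = 14.664000
no profile shift: α' = α, a' = a
action lengths: √(r_a1²−r_b1²) = 7.316450, √(r_a2²−r_b2²) = 7.316450
base pitch p_b = π·m·cos α = 3.629500
CR = (7.316450 + 7.316450 − 26.884000·sin 19.01700°)/3.629500 = 1.618070
contact ratio ≈ 1.6181

1.6181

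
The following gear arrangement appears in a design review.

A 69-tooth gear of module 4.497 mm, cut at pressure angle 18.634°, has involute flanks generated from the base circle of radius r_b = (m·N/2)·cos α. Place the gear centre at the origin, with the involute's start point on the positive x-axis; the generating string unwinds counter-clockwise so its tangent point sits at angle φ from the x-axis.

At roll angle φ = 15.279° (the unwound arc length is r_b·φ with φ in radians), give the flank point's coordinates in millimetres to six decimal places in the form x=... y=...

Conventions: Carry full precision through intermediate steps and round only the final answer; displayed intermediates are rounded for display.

recognized (one wheel, involute flank): single-mesh tooth geometry, m = 4.497, N = 69
pitch radius r_p = m·N/2 = 4.497·69/2 = 155.146500
base radius r_b = r_p·cos α = 155.146500·cos 18.634° = 147.013560
roll angle φ = 15.279° = 0.26666886 rad
x = r_b·(cos φ + φ·sin φ) = 152.148232
y = r_b·(sin φ − φ·cos φ) = 0.922702

x=152.148232 y=0.922702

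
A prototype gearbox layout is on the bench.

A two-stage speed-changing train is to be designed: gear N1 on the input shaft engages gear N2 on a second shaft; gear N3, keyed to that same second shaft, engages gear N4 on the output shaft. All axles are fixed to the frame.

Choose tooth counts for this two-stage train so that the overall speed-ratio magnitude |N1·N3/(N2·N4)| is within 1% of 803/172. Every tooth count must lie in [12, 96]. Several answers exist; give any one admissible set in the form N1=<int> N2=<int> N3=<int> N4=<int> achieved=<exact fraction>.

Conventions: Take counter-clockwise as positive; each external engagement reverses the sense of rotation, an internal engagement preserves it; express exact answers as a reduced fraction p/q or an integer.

design class (target 803/172): fixed-axis compound train
target = 803/172 in lowest terms: an exact hit needs N1·N3 = k·803 and N2·N4 = k·172 for one integer k, every count in [12, 96]; additionally prefer no 1:1 stage (N1 ≠ N2, N3 ≠ N4)
k = 1…2: no 1:1-free in-range split of k·803 and k·172 into factor pairs; take k = 3
k = 3: N1·N3 = 2409 = 33·73, N2·N4 = 516 = 12·43
achieved = 33·73/(12·43) = 803/172; |achieved − target| = 0 ≤ 803/17200 ✓

N1=33 N2=12 N3=73 N4=43 achieved=803/172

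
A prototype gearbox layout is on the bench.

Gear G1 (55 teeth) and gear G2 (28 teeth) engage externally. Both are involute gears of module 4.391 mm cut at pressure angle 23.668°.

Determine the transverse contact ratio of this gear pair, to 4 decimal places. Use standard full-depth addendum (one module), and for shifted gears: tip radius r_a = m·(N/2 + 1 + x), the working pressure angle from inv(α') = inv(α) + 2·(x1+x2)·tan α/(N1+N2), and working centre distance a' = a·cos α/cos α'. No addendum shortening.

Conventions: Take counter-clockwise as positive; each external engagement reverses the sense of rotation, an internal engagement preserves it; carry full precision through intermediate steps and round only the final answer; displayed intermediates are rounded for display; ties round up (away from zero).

1.5503

recognized (one external pair, fixed centres): single-mesh tooth geometry, m = 4.391, N1 = 55, N2 = 28
base radii: r_b1 = 110.595638, r_b2 = 56.303234
tip radii: r_a1 = 125.143500, r_a2 = 65.865000
no profile shift: α' = α, a' = a
action lengths: √(r_a1²−r_b1²) = 58.561937, √(r_a2²−r_b2²) = 34.178123
base pitch p_b = π·m·cos α = 12.634416
CR = (58.561937 + 34.178123 − 182.226500·sin 23.66800°)/12.634416 = 1.550347
contact ratio ≈ 1.5503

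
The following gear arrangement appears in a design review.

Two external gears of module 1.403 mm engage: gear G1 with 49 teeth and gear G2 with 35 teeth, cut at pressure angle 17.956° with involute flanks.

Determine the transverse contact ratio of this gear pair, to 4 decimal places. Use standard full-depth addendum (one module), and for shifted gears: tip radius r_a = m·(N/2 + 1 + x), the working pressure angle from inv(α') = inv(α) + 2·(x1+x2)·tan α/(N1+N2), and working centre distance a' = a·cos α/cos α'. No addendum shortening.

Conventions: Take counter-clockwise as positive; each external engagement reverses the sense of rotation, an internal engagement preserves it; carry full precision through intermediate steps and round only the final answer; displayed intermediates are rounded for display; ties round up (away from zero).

1.8294

class = single-mesh tooth geometry [involute pair 49T × 35T, m = 1.403]
base radii: r_b1 = 32.699289, r_b2 = 23.356635
tip radii: r_a1 = 35.776500, r_a2 = 25.955500
no profile shift: α' = α, a' = a
action lengths: √(r_a1²−r_b1²) = 14.516008, √(r_a2²−r_b2²) = 11.320583
base pitch p_b = π·m·cos α = 4.192973
CR = (14.516008 + 11.320583 − 58.926000·sin 17.95600°)/4.192973 = 1.829370
contact ratio ≈ 1.8294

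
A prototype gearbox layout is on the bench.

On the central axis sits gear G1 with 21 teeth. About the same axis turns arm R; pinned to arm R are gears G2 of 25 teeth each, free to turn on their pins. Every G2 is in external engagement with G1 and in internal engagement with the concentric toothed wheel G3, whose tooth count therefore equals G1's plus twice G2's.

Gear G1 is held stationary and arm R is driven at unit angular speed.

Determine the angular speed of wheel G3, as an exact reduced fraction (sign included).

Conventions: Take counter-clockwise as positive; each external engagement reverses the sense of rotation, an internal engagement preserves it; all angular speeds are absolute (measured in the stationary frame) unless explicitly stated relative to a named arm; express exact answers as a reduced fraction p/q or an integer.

recognized (axles ride arm R): planetary set, 21/25/71 teeth
ring teeth: 21 + 2·25 = 71
21(ω_sun−ω_arm) = −71(ω_ring−ω_arm),  ω_sun = 0, ω_arm = 1
ω_ring = 1 − (21/71)(0−1) = 92/71
exact speed ratio = 92/71

92/71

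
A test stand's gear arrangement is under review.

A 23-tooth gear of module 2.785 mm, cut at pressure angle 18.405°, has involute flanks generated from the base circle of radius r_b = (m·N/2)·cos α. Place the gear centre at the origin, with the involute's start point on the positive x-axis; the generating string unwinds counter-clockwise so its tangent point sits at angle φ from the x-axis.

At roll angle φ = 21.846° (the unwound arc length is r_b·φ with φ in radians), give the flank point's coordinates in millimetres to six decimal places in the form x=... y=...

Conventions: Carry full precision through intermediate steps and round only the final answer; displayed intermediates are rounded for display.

topology: single-mesh involute geometry — m = 2.785, N = 23
pitch radius r_p = m·N/2 = 2.785·23/2 = 32.027500
base radius r_b = r_p·cos α = 32.027500·cos 18.405° = 30.389244
roll angle φ = 21.846° = 0.38128463 rad
x = r_b·(cos φ + φ·sin φ) = 32.518570
y = r_b·(sin φ − φ·cos φ) = 0.553375

x=32.518570 y=0.553375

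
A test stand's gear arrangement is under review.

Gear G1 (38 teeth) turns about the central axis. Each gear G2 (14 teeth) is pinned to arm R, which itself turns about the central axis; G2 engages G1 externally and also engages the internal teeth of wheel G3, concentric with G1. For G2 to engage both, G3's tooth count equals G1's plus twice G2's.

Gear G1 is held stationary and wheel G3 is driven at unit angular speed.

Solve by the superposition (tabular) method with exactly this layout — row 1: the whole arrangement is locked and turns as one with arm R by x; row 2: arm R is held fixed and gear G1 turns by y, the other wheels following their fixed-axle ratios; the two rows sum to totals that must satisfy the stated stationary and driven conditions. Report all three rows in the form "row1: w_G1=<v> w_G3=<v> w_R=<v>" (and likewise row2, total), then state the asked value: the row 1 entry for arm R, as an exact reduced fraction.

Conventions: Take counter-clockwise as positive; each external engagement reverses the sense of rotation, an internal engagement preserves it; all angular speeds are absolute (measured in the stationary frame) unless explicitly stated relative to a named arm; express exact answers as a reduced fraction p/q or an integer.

recognized (axles ride arm R): planetary set, 38/14/66 teeth
row 1 (train locked, turned with arm): all members turn x
row 2 (arm held, sun turns y): ω_ring = −(38/66)·y, ω_arm = 0
boundary: total ω_sun = x + y = 0 and total ω_ring = x − (38/66)·y = 1  ⇒  y = -33/52, x = 33/52
row 2 ring = −(38/66)·(-33/52) = 19/52
totals (row 1 + row 2): sun 33/52 + (-33/52) = 0, ring 33/52 + 19/52 = 1, arm 33/52 + 0 = 33/52
asked cell (row1, arm) = 33/52

row1: w_G1=33/52 w_G3=33/52 w_R=33/52
row2: w_G1=-33/52 w_G3=19/52 w_R=0
total: w_G1=0 w_G3=1 w_R=33/52
asked value: 33/52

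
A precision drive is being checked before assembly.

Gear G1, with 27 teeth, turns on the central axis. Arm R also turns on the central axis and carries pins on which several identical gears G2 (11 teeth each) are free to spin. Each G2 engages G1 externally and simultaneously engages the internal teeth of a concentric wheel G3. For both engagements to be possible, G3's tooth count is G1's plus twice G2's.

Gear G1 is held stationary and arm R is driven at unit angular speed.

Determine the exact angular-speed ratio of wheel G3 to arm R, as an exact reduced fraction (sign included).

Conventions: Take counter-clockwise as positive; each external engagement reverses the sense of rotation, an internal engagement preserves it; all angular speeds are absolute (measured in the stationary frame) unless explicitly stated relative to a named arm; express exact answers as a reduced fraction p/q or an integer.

76/49

recognized (axles ride arm R): planetary set, 27/11/49 teeth
ring teeth: 27 + 2·11 = 49
27(ω_sun−ω_arm) = −49(ω_ring−ω_arm),  ω_sun = 0, ω_arm = 1
ω_ring = 1 − (27/49)(0−1) = 76/49
ω_out/ω_in = 76/49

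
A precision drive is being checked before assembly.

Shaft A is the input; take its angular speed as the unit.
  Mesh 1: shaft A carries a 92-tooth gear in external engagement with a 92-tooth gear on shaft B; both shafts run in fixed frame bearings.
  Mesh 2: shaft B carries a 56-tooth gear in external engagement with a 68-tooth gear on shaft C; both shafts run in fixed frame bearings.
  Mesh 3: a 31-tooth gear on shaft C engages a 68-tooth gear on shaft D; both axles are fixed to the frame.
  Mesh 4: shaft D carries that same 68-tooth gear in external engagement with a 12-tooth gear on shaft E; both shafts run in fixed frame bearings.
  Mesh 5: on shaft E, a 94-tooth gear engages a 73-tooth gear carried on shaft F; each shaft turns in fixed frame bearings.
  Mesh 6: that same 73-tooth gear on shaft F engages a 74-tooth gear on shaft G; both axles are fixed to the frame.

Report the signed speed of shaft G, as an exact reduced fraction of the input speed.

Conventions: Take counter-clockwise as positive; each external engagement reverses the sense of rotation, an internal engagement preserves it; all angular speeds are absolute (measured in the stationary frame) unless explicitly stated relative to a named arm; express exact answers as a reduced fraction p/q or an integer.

6-mesh fixed-axis compound train (all bearings frame-fixed)
mesh 1 [92T→92T]: |ω|/ω_in = 1×92/92 = 1, sense flips to −
mesh 2 [56T→68T]: |ω|/ω_in = 1×56/68 = 14/17, sense flips to +
mesh 3 [31T→68T]: |ω|/ω_in = (14/17)×31/68 = 217/578, sense flips to −
mesh 4 [68T→12T]: |ω|/ω_in = (217/578)×68/12 = 217/102, sense flips to +
mesh 5 [94T→73T]: |ω|/ω_in = (217/102)×94/73 = 10199/3723, sense flips to −
mesh 6 [73T→74T]: |ω|/ω_in = (10199/3723)×73/74 = 10199/3774, sense flips to +
signed output speed (× input speed) = 10199/3774

10199/3774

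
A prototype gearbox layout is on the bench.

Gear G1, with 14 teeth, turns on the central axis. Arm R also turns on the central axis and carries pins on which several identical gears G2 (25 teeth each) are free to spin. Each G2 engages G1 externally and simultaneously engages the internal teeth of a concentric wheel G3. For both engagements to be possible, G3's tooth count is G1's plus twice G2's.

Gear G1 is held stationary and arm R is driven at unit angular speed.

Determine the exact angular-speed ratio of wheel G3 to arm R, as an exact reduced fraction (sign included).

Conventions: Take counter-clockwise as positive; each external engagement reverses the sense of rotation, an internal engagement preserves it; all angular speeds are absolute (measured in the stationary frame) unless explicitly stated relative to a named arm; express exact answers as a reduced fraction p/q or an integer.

39/32

class = planetary set [G3 = 14+2·25 = 64; Willis about the carrier]
ring teeth: 14 + 2·25 = 64
14(ω_sun−ω_arm) = −64(ω_ring−ω_arm),  ω_sun = 0, ω_arm = 1
ω_ring = 1 − (14/64)(0−1) = 39/32
ω_out/ω_in = 39/32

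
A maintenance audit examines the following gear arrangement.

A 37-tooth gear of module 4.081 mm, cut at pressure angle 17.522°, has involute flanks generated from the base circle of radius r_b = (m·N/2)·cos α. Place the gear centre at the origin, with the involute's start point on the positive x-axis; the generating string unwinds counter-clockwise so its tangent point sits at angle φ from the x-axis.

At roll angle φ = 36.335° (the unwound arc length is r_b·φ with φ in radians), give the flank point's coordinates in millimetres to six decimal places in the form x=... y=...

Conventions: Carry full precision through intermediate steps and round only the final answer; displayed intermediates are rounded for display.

x=85.049185 y=5.877927

topology: single-mesh involute geometry — m = 4.081, N = 37
pitch radius r_p = m·N/2 = 4.081·37/2 = 75.498500
base radius r_b = r_p·cos α = 75.498500·cos 17.522° = 71.995477
roll angle φ = 36.335° = 0.63416538 rad
x = r_b·(cos φ + φ·sin φ) = 85.049185
y = r_b·(sin φ − φ·cos φ) = 5.877927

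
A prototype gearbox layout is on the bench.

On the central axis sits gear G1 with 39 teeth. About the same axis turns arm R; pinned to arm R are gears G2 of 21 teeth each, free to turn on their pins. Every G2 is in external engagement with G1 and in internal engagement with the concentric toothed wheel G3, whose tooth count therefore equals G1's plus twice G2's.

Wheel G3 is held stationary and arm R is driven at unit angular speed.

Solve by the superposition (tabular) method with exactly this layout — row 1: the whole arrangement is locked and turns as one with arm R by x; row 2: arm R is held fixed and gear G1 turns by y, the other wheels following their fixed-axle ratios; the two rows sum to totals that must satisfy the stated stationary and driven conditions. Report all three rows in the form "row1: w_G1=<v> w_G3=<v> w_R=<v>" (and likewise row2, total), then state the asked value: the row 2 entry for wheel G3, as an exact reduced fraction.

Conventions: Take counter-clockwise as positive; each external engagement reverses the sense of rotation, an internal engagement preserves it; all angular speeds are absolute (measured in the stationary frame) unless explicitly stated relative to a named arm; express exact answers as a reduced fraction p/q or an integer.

topology: planetary set — G1 39T / G2 21T / G3 81T, arm = carrier (Willis)
row 1: whole set turns with the arm by x
superposition row 2 [arm held]: sun y, ring −(39/81)·y, arm 0
boundary: total ω_ring = x − (39/81)·y = 0 and total ω_arm = x = 1  ⇒  y = 27/13, x = 1
row 2 ring = −(39/81)·27/13 = -1
totals (row 1 + row 2): sun 1 + 27/13 = 40/13, ring 1 + (-1) = 0, arm 1 + 0 = 1
asked cell (row2, ring) = -1

row1: w_G1=1 w_G3=1 w_R=1
row2: w_G1=27/13 w_G3=-1 w_R=0
total: w_G1=40/13 w_G3=0 w_R=1
asked value: -1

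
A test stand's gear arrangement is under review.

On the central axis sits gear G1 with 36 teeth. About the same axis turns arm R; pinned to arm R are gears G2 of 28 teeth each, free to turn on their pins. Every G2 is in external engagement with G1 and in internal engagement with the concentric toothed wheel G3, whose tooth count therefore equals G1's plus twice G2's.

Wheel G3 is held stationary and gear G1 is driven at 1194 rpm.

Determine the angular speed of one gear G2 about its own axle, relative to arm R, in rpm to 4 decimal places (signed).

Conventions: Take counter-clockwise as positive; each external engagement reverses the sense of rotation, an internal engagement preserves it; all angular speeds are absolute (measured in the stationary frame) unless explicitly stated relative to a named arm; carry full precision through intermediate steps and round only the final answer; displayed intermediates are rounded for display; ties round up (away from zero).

-1103.3839 rpm

planetary set (36T centre, 28T on arm, 92T internal) — Willis relation
normalise by the input: solve with ω_sun = 1, then scale by 1194 rpm
ring teeth: 36 + 2·28 = 92
36(ω_sun−ω_arm) = −92(ω_ring−ω_arm),  ω_ring = 0, ω_sun = 1
36(1−ω_arm) = −92(0−ω_arm)  ⇒  128·ω_arm = 36  ⇒  ω_arm = 9/32
sun–planet mesh: 36·(1−9/32) = −28·(ω_p−ω_arm)  ⇒  ω_p−ω_arm = -207/224
scale: ω_p−ω_arm = -207/224 × 1194 rpm = -1103.3839 rpm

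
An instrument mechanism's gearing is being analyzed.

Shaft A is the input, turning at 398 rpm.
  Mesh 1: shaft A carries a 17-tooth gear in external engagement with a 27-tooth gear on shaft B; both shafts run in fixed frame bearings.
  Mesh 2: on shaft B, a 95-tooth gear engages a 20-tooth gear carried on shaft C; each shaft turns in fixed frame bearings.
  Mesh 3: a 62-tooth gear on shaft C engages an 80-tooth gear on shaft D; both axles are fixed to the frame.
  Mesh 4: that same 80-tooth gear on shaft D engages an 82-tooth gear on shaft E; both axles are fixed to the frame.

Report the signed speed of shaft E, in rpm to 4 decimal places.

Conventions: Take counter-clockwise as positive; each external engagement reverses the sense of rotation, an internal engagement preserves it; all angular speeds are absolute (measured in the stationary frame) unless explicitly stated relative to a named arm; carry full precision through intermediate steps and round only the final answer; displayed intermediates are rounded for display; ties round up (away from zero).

+899.9941 rpm

recognized (5 fixed axles, 4 meshes): fixed-axis compound train
mesh 1 [17T→27T]: ω = 398.0000×17/27 = 250.5926 rpm, sense flips to −
mesh 2 [95T→20T]: ω = 250.5926×95/20 = 1190.3148 rpm, sense flips to +
mesh 3 [62T→80T]: ω = 1190.3148×62/80 = 922.4940 rpm, sense flips to −
mesh 4 [80T→82T]: ω = 922.4940×80/82 = 899.9941 rpm, sense flips to +
signed output speed = +899.9941 rpm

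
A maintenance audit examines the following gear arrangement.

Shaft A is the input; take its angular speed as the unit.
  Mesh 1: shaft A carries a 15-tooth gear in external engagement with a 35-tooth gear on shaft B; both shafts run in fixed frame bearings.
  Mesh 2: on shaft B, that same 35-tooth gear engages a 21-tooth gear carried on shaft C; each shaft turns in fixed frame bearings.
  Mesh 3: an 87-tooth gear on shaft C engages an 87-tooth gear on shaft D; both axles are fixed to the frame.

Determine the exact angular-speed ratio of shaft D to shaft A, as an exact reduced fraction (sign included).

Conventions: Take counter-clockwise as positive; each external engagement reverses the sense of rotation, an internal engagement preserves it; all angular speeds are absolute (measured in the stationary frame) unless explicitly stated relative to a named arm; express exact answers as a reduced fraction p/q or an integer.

class = fixed-axis compound train [3 meshes; 3 ratios multiply, 3 sense flips]
mesh 1 [15T→35T]: running ratio 3/7, sense −
mesh 2 [35T→21T]: running ratio 5/7, sense +
mesh 3 [87T→87T]: running ratio 5/7, sense −
ω_out/ω_in = -5/7

-5/7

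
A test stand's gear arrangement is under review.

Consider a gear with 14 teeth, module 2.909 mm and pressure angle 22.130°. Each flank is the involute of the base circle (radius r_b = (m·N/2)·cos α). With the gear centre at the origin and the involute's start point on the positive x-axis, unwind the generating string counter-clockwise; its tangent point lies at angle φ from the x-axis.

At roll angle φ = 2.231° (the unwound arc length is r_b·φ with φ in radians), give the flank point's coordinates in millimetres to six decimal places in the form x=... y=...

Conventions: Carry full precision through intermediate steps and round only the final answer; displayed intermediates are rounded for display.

x=18.877183 y=0.000371

recognized (one wheel, involute flank): single-mesh tooth geometry, m = 2.909, N = 14
pitch radius r_p = m·N/2 = 2.909·14/2 = 20.363000
base radius r_b = r_p·cos α = 20.363000·cos 22.130° = 18.862889
roll angle φ = 2.231° = 0.03893830 rad
x = r_b·(cos φ + φ·sin φ) = 18.877183
y = r_b·(sin φ − φ·cos φ) = 0.000371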